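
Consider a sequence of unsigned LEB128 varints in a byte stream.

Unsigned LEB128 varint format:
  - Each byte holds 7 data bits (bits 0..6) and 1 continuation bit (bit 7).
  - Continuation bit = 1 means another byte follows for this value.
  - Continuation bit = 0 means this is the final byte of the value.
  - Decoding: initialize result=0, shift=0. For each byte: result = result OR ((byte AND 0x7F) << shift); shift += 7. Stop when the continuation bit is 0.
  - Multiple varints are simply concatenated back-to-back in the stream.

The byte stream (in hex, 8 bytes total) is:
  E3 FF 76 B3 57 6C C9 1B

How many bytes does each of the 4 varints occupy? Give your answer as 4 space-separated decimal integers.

Answer: 3 2 1 2

Derivation:
  byte[0]=0xE3 cont=1 payload=0x63=99: acc |= 99<<0 -> acc=99 shift=7
  byte[1]=0xFF cont=1 payload=0x7F=127: acc |= 127<<7 -> acc=16355 shift=14
  byte[2]=0x76 cont=0 payload=0x76=118: acc |= 118<<14 -> acc=1949667 shift=21 [end]
Varint 1: bytes[0:3] = E3 FF 76 -> value 1949667 (3 byte(s))
  byte[3]=0xB3 cont=1 payload=0x33=51: acc |= 51<<0 -> acc=51 shift=7
  byte[4]=0x57 cont=0 payload=0x57=87: acc |= 87<<7 -> acc=11187 shift=14 [end]
Varint 2: bytes[3:5] = B3 57 -> value 11187 (2 byte(s))
  byte[5]=0x6C cont=0 payload=0x6C=108: acc |= 108<<0 -> acc=108 shift=7 [end]
Varint 3: bytes[5:6] = 6C -> value 108 (1 byte(s))
  byte[6]=0xC9 cont=1 payload=0x49=73: acc |= 73<<0 -> acc=73 shift=7
  byte[7]=0x1B cont=0 payload=0x1B=27: acc |= 27<<7 -> acc=3529 shift=14 [end]
Varint 4: bytes[6:8] = C9 1B -> value 3529 (2 byte(s))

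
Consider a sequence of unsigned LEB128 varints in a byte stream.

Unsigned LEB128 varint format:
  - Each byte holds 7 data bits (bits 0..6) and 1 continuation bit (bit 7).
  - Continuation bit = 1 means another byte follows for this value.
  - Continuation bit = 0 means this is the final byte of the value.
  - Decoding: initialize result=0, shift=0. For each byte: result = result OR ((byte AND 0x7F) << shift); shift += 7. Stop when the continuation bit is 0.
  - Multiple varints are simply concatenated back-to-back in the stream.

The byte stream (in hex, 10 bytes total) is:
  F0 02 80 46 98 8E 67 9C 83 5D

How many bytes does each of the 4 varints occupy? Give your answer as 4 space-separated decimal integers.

Answer: 2 2 3 3

Derivation:
  byte[0]=0xF0 cont=1 payload=0x70=112: acc |= 112<<0 -> acc=112 shift=7
  byte[1]=0x02 cont=0 payload=0x02=2: acc |= 2<<7 -> acc=368 shift=14 [end]
Varint 1: bytes[0:2] = F0 02 -> value 368 (2 byte(s))
  byte[2]=0x80 cont=1 payload=0x00=0: acc |= 0<<0 -> acc=0 shift=7
  byte[3]=0x46 cont=0 payload=0x46=70: acc |= 70<<7 -> acc=8960 shift=14 [end]
Varint 2: bytes[2:4] = 80 46 -> value 8960 (2 byte(s))
  byte[4]=0x98 cont=1 payload=0x18=24: acc |= 24<<0 -> acc=24 shift=7
  byte[5]=0x8E cont=1 payload=0x0E=14: acc |= 14<<7 -> acc=1816 shift=14
  byte[6]=0x67 cont=0 payload=0x67=103: acc |= 103<<14 -> acc=1689368 shift=21 [end]
Varint 3: bytes[4:7] = 98 8E 67 -> value 1689368 (3 byte(s))
  byte[7]=0x9C cont=1 payload=0x1C=28: acc |= 28<<0 -> acc=28 shift=7
  byte[8]=0x83 cont=1 payload=0x03=3: acc |= 3<<7 -> acc=412 shift=14
  byte[9]=0x5D cont=0 payload=0x5D=93: acc |= 93<<14 -> acc=1524124 shift=21 [end]
Varint 4: bytes[7:10] = 9C 83 5D -> value 1524124 (3 byte(s))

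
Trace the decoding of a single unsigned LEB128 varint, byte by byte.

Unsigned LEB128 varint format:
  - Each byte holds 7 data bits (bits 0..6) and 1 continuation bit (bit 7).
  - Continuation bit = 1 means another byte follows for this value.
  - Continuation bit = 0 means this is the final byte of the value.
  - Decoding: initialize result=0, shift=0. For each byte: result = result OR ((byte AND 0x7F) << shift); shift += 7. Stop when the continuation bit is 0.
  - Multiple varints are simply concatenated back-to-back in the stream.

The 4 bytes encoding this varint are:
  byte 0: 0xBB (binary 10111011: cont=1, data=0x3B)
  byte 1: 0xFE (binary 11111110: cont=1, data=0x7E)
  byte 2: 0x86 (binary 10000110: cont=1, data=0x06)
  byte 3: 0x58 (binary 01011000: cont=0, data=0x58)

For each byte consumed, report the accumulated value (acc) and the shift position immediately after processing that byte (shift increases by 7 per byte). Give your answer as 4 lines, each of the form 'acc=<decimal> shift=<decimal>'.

Answer: acc=59 shift=7
acc=16187 shift=14
acc=114491 shift=21
acc=184663867 shift=28

Derivation:
byte 0=0xBB: payload=0x3B=59, contrib = 59<<0 = 59; acc -> 59, shift -> 7
byte 1=0xFE: payload=0x7E=126, contrib = 126<<7 = 16128; acc -> 16187, shift -> 14
byte 2=0x86: payload=0x06=6, contrib = 6<<14 = 98304; acc -> 114491, shift -> 21
byte 3=0x58: payload=0x58=88, contrib = 88<<21 = 184549376; acc -> 184663867, shift -> 28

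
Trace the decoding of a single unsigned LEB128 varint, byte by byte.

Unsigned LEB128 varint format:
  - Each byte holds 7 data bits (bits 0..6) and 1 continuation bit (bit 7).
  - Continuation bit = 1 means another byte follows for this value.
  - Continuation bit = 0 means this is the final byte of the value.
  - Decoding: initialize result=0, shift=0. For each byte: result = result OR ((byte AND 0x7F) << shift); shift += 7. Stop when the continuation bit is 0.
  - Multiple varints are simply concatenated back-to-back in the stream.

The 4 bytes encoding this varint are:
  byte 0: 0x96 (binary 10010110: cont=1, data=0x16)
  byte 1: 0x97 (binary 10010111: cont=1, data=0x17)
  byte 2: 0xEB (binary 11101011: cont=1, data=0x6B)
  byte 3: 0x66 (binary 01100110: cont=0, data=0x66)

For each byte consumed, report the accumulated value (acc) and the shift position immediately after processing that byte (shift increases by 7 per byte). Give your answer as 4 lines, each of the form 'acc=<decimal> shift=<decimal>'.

byte 0=0x96: payload=0x16=22, contrib = 22<<0 = 22; acc -> 22, shift -> 7
byte 1=0x97: payload=0x17=23, contrib = 23<<7 = 2944; acc -> 2966, shift -> 14
byte 2=0xEB: payload=0x6B=107, contrib = 107<<14 = 1753088; acc -> 1756054, shift -> 21
byte 3=0x66: payload=0x66=102, contrib = 102<<21 = 213909504; acc -> 215665558, shift -> 28

Answer: acc=22 shift=7
acc=2966 shift=14
acc=1756054 shift=21
acc=215665558 shift=28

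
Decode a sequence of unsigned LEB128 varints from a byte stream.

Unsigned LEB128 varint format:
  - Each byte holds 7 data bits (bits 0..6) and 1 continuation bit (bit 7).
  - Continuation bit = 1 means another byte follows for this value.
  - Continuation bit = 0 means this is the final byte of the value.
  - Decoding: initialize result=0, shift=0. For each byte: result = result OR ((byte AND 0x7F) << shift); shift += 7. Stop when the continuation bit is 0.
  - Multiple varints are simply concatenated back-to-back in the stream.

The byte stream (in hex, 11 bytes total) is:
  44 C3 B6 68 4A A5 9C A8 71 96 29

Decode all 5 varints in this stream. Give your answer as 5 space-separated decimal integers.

  byte[0]=0x44 cont=0 payload=0x44=68: acc |= 68<<0 -> acc=68 shift=7 [end]
Varint 1: bytes[0:1] = 44 -> value 68 (1 byte(s))
  byte[1]=0xC3 cont=1 payload=0x43=67: acc |= 67<<0 -> acc=67 shift=7
  byte[2]=0xB6 cont=1 payload=0x36=54: acc |= 54<<7 -> acc=6979 shift=14
  byte[3]=0x68 cont=0 payload=0x68=104: acc |= 104<<14 -> acc=1710915 shift=21 [end]
Varint 2: bytes[1:4] = C3 B6 68 -> value 1710915 (3 byte(s))
  byte[4]=0x4A cont=0 payload=0x4A=74: acc |= 74<<0 -> acc=74 shift=7 [end]
Varint 3: bytes[4:5] = 4A -> value 74 (1 byte(s))
  byte[5]=0xA5 cont=1 payload=0x25=37: acc |= 37<<0 -> acc=37 shift=7
  byte[6]=0x9C cont=1 payload=0x1C=28: acc |= 28<<7 -> acc=3621 shift=14
  byte[7]=0xA8 cont=1 payload=0x28=40: acc |= 40<<14 -> acc=658981 shift=21
  byte[8]=0x71 cont=0 payload=0x71=113: acc |= 113<<21 -> acc=237637157 shift=28 [end]
Varint 4: bytes[5:9] = A5 9C A8 71 -> value 237637157 (4 byte(s))
  byte[9]=0x96 cont=1 payload=0x16=22: acc |= 22<<0 -> acc=22 shift=7
  byte[10]=0x29 cont=0 payload=0x29=41: acc |= 41<<7 -> acc=5270 shift=14 [end]
Varint 5: bytes[9:11] = 96 29 -> value 5270 (2 byte(s))

Answer: 68 1710915 74 237637157 5270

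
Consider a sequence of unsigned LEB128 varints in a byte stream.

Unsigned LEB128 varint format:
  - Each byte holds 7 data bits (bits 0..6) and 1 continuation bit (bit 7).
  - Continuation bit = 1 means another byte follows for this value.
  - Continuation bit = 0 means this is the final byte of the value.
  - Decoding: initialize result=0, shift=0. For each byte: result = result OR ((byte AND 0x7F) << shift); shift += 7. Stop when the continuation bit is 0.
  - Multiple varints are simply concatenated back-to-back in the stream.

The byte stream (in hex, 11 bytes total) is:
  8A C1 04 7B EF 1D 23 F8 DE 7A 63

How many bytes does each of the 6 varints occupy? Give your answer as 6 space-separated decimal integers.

  byte[0]=0x8A cont=1 payload=0x0A=10: acc |= 10<<0 -> acc=10 shift=7
  byte[1]=0xC1 cont=1 payload=0x41=65: acc |= 65<<7 -> acc=8330 shift=14
  byte[2]=0x04 cont=0 payload=0x04=4: acc |= 4<<14 -> acc=73866 shift=21 [end]
Varint 1: bytes[0:3] = 8A C1 04 -> value 73866 (3 byte(s))
  byte[3]=0x7B cont=0 payload=0x7B=123: acc |= 123<<0 -> acc=123 shift=7 [end]
Varint 2: bytes[3:4] = 7B -> value 123 (1 byte(s))
  byte[4]=0xEF cont=1 payload=0x6F=111: acc |= 111<<0 -> acc=111 shift=7
  byte[5]=0x1D cont=0 payload=0x1D=29: acc |= 29<<7 -> acc=3823 shift=14 [end]
Varint 3: bytes[4:6] = EF 1D -> value 3823 (2 byte(s))
  byte[6]=0x23 cont=0 payload=0x23=35: acc |= 35<<0 -> acc=35 shift=7 [end]
Varint 4: bytes[6:7] = 23 -> value 35 (1 byte(s))
  byte[7]=0xF8 cont=1 payload=0x78=120: acc |= 120<<0 -> acc=120 shift=7
  byte[8]=0xDE cont=1 payload=0x5E=94: acc |= 94<<7 -> acc=12152 shift=14
  byte[9]=0x7A cont=0 payload=0x7A=122: acc |= 122<<14 -> acc=2011000 shift=21 [end]
Varint 5: bytes[7:10] = F8 DE 7A -> value 2011000 (3 byte(s))
  byte[10]=0x63 cont=0 payload=0x63=99: acc |= 99<<0 -> acc=99 shift=7 [end]
Varint 6: bytes[10:11] = 63 -> value 99 (1 byte(s))

Answer: 3 1 2 1 3 1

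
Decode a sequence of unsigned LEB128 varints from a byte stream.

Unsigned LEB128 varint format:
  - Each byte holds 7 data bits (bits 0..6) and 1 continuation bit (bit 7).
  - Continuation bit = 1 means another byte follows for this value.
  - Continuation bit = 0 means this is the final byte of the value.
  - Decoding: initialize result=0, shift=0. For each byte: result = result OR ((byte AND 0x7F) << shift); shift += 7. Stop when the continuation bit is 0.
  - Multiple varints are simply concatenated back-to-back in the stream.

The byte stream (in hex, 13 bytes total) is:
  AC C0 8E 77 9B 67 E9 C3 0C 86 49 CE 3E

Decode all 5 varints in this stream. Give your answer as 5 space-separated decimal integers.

Answer: 249798700 13211 205289 9350 8014

Derivation:
  byte[0]=0xAC cont=1 payload=0x2C=44: acc |= 44<<0 -> acc=44 shift=7
  byte[1]=0xC0 cont=1 payload=0x40=64: acc |= 64<<7 -> acc=8236 shift=14
  byte[2]=0x8E cont=1 payload=0x0E=14: acc |= 14<<14 -> acc=237612 shift=21
  byte[3]=0x77 cont=0 payload=0x77=119: acc |= 119<<21 -> acc=249798700 shift=28 [end]
Varint 1: bytes[0:4] = AC C0 8E 77 -> value 249798700 (4 byte(s))
  byte[4]=0x9B cont=1 payload=0x1B=27: acc |= 27<<0 -> acc=27 shift=7
  byte[5]=0x67 cont=0 payload=0x67=103: acc |= 103<<7 -> acc=13211 shift=14 [end]
Varint 2: bytes[4:6] = 9B 67 -> value 13211 (2 byte(s))
  byte[6]=0xE9 cont=1 payload=0x69=105: acc |= 105<<0 -> acc=105 shift=7
  byte[7]=0xC3 cont=1 payload=0x43=67: acc |= 67<<7 -> acc=8681 shift=14
  byte[8]=0x0C cont=0 payload=0x0C=12: acc |= 12<<14 -> acc=205289 shift=21 [end]
Varint 3: bytes[6:9] = E9 C3 0C -> value 205289 (3 byte(s))
  byte[9]=0x86 cont=1 payload=0x06=6: acc |= 6<<0 -> acc=6 shift=7
  byte[10]=0x49 cont=0 payload=0x49=73: acc |= 73<<7 -> acc=9350 shift=14 [end]
Varint 4: bytes[9:11] = 86 49 -> value 9350 (2 byte(s))
  byte[11]=0xCE cont=1 payload=0x4E=78: acc |= 78<<0 -> acc=78 shift=7
  byte[12]=0x3E cont=0 payload=0x3E=62: acc |= 62<<7 -> acc=8014 shift=14 [end]
Varint 5: bytes[11:13] = CE 3E -> value 8014 (2 byte(s))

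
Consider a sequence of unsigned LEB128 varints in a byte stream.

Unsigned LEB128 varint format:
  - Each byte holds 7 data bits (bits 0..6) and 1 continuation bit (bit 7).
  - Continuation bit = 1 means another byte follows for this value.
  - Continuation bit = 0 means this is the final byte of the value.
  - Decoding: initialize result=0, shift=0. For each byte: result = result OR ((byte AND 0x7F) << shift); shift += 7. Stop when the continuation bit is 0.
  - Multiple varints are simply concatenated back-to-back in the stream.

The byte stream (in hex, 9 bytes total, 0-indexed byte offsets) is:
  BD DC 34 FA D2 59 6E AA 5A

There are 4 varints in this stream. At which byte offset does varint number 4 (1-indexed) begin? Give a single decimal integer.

  byte[0]=0xBD cont=1 payload=0x3D=61: acc |= 61<<0 -> acc=61 shift=7
  byte[1]=0xDC cont=1 payload=0x5C=92: acc |= 92<<7 -> acc=11837 shift=14
  byte[2]=0x34 cont=0 payload=0x34=52: acc |= 52<<14 -> acc=863805 shift=21 [end]
Varint 1: bytes[0:3] = BD DC 34 -> value 863805 (3 byte(s))
  byte[3]=0xFA cont=1 payload=0x7A=122: acc |= 122<<0 -> acc=122 shift=7
  byte[4]=0xD2 cont=1 payload=0x52=82: acc |= 82<<7 -> acc=10618 shift=14
  byte[5]=0x59 cont=0 payload=0x59=89: acc |= 89<<14 -> acc=1468794 shift=21 [end]
Varint 2: bytes[3:6] = FA D2 59 -> value 1468794 (3 byte(s))
  byte[6]=0x6E cont=0 payload=0x6E=110: acc |= 110<<0 -> acc=110 shift=7 [end]
Varint 3: bytes[6:7] = 6E -> value 110 (1 byte(s))
  byte[7]=0xAA cont=1 payload=0x2A=42: acc |= 42<<0 -> acc=42 shift=7
  byte[8]=0x5A cont=0 payload=0x5A=90: acc |= 90<<7 -> acc=11562 shift=14 [end]
Varint 4: bytes[7:9] = AA 5A -> value 11562 (2 byte(s))

Answer: 7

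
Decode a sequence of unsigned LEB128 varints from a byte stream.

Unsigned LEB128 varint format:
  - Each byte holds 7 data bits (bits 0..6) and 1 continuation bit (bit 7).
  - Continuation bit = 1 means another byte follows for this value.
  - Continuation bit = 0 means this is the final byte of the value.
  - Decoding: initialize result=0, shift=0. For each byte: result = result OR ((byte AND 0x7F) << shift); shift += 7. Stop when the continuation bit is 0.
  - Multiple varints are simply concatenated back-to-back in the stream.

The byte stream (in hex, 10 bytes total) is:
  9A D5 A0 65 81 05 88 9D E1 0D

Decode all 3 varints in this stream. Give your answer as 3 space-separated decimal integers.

  byte[0]=0x9A cont=1 payload=0x1A=26: acc |= 26<<0 -> acc=26 shift=7
  byte[1]=0xD5 cont=1 payload=0x55=85: acc |= 85<<7 -> acc=10906 shift=14
  byte[2]=0xA0 cont=1 payload=0x20=32: acc |= 32<<14 -> acc=535194 shift=21
  byte[3]=0x65 cont=0 payload=0x65=101: acc |= 101<<21 -> acc=212347546 shift=28 [end]
Varint 1: bytes[0:4] = 9A D5 A0 65 -> value 212347546 (4 byte(s))
  byte[4]=0x81 cont=1 payload=0x01=1: acc |= 1<<0 -> acc=1 shift=7
  byte[5]=0x05 cont=0 payload=0x05=5: acc |= 5<<7 -> acc=641 shift=14 [end]
Varint 2: bytes[4:6] = 81 05 -> value 641 (2 byte(s))
  byte[6]=0x88 cont=1 payload=0x08=8: acc |= 8<<0 -> acc=8 shift=7
  byte[7]=0x9D cont=1 payload=0x1D=29: acc |= 29<<7 -> acc=3720 shift=14
  byte[8]=0xE1 cont=1 payload=0x61=97: acc |= 97<<14 -> acc=1592968 shift=21
  byte[9]=0x0D cont=0 payload=0x0D=13: acc |= 13<<21 -> acc=28855944 shift=28 [end]
Varint 3: bytes[6:10] = 88 9D E1 0D -> value 28855944 (4 byte(s))

Answer: 212347546 641 28855944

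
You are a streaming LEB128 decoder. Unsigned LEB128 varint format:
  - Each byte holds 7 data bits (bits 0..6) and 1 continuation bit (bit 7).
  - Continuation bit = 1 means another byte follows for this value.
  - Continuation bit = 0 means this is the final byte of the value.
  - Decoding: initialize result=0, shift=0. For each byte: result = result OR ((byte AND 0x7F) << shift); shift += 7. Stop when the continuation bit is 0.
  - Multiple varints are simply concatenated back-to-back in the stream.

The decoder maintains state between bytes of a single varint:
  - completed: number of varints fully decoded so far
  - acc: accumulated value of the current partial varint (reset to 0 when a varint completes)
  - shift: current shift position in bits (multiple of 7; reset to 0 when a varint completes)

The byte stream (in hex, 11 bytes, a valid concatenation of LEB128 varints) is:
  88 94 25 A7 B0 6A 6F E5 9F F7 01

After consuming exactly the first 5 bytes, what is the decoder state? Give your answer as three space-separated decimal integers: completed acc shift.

byte[0]=0x88 cont=1 payload=0x08: acc |= 8<<0 -> completed=0 acc=8 shift=7
byte[1]=0x94 cont=1 payload=0x14: acc |= 20<<7 -> completed=0 acc=2568 shift=14
byte[2]=0x25 cont=0 payload=0x25: varint #1 complete (value=608776); reset -> completed=1 acc=0 shift=0
byte[3]=0xA7 cont=1 payload=0x27: acc |= 39<<0 -> completed=1 acc=39 shift=7
byte[4]=0xB0 cont=1 payload=0x30: acc |= 48<<7 -> completed=1 acc=6183 shift=14

Answer: 1 6183 14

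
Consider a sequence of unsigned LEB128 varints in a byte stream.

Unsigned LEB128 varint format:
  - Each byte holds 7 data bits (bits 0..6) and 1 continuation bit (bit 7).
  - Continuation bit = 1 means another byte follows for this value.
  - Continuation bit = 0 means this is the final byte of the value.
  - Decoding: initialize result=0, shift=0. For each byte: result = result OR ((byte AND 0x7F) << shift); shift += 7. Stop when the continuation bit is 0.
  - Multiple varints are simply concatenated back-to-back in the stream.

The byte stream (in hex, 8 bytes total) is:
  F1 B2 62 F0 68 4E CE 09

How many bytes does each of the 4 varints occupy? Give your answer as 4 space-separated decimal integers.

  byte[0]=0xF1 cont=1 payload=0x71=113: acc |= 113<<0 -> acc=113 shift=7
  byte[1]=0xB2 cont=1 payload=0x32=50: acc |= 50<<7 -> acc=6513 shift=14
  byte[2]=0x62 cont=0 payload=0x62=98: acc |= 98<<14 -> acc=1612145 shift=21 [end]
Varint 1: bytes[0:3] = F1 B2 62 -> value 1612145 (3 byte(s))
  byte[3]=0xF0 cont=1 payload=0x70=112: acc |= 112<<0 -> acc=112 shift=7
  byte[4]=0x68 cont=0 payload=0x68=104: acc |= 104<<7 -> acc=13424 shift=14 [end]
Varint 2: bytes[3:5] = F0 68 -> value 13424 (2 byte(s))
  byte[5]=0x4E cont=0 payload=0x4E=78: acc |= 78<<0 -> acc=78 shift=7 [end]
Varint 3: bytes[5:6] = 4E -> value 78 (1 byte(s))
  byte[6]=0xCE cont=1 payload=0x4E=78: acc |= 78<<0 -> acc=78 shift=7
  byte[7]=0x09 cont=0 payload=0x09=9: acc |= 9<<7 -> acc=1230 shift=14 [end]
Varint 4: bytes[6:8] = CE 09 -> value 1230 (2 byte(s))

Answer: 3 2 1 2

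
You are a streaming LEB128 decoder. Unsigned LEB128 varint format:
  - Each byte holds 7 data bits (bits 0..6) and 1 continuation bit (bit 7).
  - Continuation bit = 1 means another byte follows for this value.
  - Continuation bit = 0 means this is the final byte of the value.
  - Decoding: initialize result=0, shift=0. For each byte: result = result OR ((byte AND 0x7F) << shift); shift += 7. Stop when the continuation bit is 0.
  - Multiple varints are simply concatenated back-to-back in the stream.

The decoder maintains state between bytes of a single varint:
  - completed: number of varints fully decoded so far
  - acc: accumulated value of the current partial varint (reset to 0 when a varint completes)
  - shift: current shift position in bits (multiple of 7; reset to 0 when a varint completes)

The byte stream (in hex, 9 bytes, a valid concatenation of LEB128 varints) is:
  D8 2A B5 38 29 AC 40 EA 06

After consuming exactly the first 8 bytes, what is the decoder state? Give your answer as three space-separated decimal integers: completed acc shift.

Answer: 4 106 7

Derivation:
byte[0]=0xD8 cont=1 payload=0x58: acc |= 88<<0 -> completed=0 acc=88 shift=7
byte[1]=0x2A cont=0 payload=0x2A: varint #1 complete (value=5464); reset -> completed=1 acc=0 shift=0
byte[2]=0xB5 cont=1 payload=0x35: acc |= 53<<0 -> completed=1 acc=53 shift=7
byte[3]=0x38 cont=0 payload=0x38: varint #2 complete (value=7221); reset -> completed=2 acc=0 shift=0
byte[4]=0x29 cont=0 payload=0x29: varint #3 complete (value=41); reset -> completed=3 acc=0 shift=0
byte[5]=0xAC cont=1 payload=0x2C: acc |= 44<<0 -> completed=3 acc=44 shift=7
byte[6]=0x40 cont=0 payload=0x40: varint #4 complete (value=8236); reset -> completed=4 acc=0 shift=0
byte[7]=0xEA cont=1 payload=0x6A: acc |= 106<<0 -> completed=4 acc=106 shift=7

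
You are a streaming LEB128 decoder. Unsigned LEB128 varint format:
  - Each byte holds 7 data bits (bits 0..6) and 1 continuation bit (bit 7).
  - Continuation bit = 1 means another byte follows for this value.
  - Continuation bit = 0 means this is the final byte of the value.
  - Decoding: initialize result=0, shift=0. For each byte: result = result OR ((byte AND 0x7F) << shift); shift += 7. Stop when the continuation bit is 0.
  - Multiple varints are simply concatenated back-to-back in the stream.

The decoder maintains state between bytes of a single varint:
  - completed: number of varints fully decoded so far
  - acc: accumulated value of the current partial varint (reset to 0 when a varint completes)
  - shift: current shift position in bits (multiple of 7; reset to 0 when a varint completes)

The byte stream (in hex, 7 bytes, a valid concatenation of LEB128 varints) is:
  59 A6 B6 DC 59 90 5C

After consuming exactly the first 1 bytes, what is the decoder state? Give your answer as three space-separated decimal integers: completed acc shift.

Answer: 1 0 0

Derivation:
byte[0]=0x59 cont=0 payload=0x59: varint #1 complete (value=89); reset -> completed=1 acc=0 shift=0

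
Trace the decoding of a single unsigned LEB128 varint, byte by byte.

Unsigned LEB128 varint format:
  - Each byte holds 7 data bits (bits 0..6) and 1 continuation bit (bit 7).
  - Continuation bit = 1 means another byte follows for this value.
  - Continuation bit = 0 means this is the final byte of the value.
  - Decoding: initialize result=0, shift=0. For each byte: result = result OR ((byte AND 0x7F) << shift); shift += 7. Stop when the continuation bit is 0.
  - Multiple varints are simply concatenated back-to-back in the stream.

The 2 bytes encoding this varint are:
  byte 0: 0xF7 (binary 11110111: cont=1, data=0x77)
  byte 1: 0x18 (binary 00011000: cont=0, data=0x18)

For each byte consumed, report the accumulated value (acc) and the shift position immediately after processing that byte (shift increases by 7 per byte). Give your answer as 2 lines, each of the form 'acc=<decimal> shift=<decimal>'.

byte 0=0xF7: payload=0x77=119, contrib = 119<<0 = 119; acc -> 119, shift -> 7
byte 1=0x18: payload=0x18=24, contrib = 24<<7 = 3072; acc -> 3191, shift -> 14

Answer: acc=119 shift=7
acc=3191 shift=14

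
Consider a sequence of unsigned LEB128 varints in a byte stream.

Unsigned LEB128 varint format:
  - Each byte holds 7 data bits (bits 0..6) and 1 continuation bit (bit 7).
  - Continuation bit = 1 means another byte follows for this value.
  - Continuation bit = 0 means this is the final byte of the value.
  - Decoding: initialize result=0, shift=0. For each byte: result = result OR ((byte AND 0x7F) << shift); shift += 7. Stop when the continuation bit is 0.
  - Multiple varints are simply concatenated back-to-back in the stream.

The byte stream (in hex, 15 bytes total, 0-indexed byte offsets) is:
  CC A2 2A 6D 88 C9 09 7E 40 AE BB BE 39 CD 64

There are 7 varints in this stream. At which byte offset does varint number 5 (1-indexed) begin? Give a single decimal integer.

Answer: 8

Derivation:
  byte[0]=0xCC cont=1 payload=0x4C=76: acc |= 76<<0 -> acc=76 shift=7
  byte[1]=0xA2 cont=1 payload=0x22=34: acc |= 34<<7 -> acc=4428 shift=14
  byte[2]=0x2A cont=0 payload=0x2A=42: acc |= 42<<14 -> acc=692556 shift=21 [end]
Varint 1: bytes[0:3] = CC A2 2A -> value 692556 (3 byte(s))
  byte[3]=0x6D cont=0 payload=0x6D=109: acc |= 109<<0 -> acc=109 shift=7 [end]
Varint 2: bytes[3:4] = 6D -> value 109 (1 byte(s))
  byte[4]=0x88 cont=1 payload=0x08=8: acc |= 8<<0 -> acc=8 shift=7
  byte[5]=0xC9 cont=1 payload=0x49=73: acc |= 73<<7 -> acc=9352 shift=14
  byte[6]=0x09 cont=0 payload=0x09=9: acc |= 9<<14 -> acc=156808 shift=21 [end]
Varint 3: bytes[4:7] = 88 C9 09 -> value 156808 (3 byte(s))
  byte[7]=0x7E cont=0 payload=0x7E=126: acc |= 126<<0 -> acc=126 shift=7 [end]
Varint 4: bytes[7:8] = 7E -> value 126 (1 byte(s))
  byte[8]=0x40 cont=0 payload=0x40=64: acc |= 64<<0 -> acc=64 shift=7 [end]
Varint 5: bytes[8:9] = 40 -> value 64 (1 byte(s))
  byte[9]=0xAE cont=1 payload=0x2E=46: acc |= 46<<0 -> acc=46 shift=7
  byte[10]=0xBB cont=1 payload=0x3B=59: acc |= 59<<7 -> acc=7598 shift=14
  byte[11]=0xBE cont=1 payload=0x3E=62: acc |= 62<<14 -> acc=1023406 shift=21
  byte[12]=0x39 cont=0 payload=0x39=57: acc |= 57<<21 -> acc=120561070 shift=28 [end]
Varint 6: bytes[9:13] = AE BB BE 39 -> value 120561070 (4 byte(s))
  byte[13]=0xCD cont=1 payload=0x4D=77: acc |= 77<<0 -> acc=77 shift=7
  byte[14]=0x64 cont=0 payload=0x64=100: acc |= 100<<7 -> acc=12877 shift=14 [end]
Varint 7: bytes[13:15] = CD 64 -> value 12877 (2 byte(s))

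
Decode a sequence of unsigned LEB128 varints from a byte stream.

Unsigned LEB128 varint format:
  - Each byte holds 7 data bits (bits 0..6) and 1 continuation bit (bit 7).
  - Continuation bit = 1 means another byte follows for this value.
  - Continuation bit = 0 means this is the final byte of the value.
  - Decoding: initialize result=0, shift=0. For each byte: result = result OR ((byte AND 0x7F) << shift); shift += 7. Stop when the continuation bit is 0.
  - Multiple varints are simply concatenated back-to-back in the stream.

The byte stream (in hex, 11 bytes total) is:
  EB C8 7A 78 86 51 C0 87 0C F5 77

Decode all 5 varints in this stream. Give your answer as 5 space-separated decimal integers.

Answer: 2008171 120 10374 197568 15349

Derivation:
  byte[0]=0xEB cont=1 payload=0x6B=107: acc |= 107<<0 -> acc=107 shift=7
  byte[1]=0xC8 cont=1 payload=0x48=72: acc |= 72<<7 -> acc=9323 shift=14
  byte[2]=0x7A cont=0 payload=0x7A=122: acc |= 122<<14 -> acc=2008171 shift=21 [end]
Varint 1: bytes[0:3] = EB C8 7A -> value 2008171 (3 byte(s))
  byte[3]=0x78 cont=0 payload=0x78=120: acc |= 120<<0 -> acc=120 shift=7 [end]
Varint 2: bytes[3:4] = 78 -> value 120 (1 byte(s))
  byte[4]=0x86 cont=1 payload=0x06=6: acc |= 6<<0 -> acc=6 shift=7
  byte[5]=0x51 cont=0 payload=0x51=81: acc |= 81<<7 -> acc=10374 shift=14 [end]
Varint 3: bytes[4:6] = 86 51 -> value 10374 (2 byte(s))
  byte[6]=0xC0 cont=1 payload=0x40=64: acc |= 64<<0 -> acc=64 shift=7
  byte[7]=0x87 cont=1 payload=0x07=7: acc |= 7<<7 -> acc=960 shift=14
  byte[8]=0x0C cont=0 payload=0x0C=12: acc |= 12<<14 -> acc=197568 shift=21 [end]
Varint 4: bytes[6:9] = C0 87 0C -> value 197568 (3 byte(s))
  byte[9]=0xF5 cont=1 payload=0x75=117: acc |= 117<<0 -> acc=117 shift=7
  byte[10]=0x77 cont=0 payload=0x77=119: acc |= 119<<7 -> acc=15349 shift=14 [end]
Varint 5: bytes[9:11] = F5 77 -> value 15349 (2 byte(s))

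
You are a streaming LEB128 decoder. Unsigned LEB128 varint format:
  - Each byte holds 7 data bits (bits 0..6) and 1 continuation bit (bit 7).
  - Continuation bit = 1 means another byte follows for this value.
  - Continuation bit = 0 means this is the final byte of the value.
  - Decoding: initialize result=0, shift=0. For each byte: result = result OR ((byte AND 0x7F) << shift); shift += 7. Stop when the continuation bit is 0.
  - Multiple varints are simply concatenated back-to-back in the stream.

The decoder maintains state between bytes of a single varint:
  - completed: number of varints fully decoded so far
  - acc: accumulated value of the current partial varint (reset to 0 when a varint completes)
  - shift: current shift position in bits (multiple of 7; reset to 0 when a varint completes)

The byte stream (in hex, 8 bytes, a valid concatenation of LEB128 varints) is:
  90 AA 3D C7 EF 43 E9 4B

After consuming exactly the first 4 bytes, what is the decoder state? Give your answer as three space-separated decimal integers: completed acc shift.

byte[0]=0x90 cont=1 payload=0x10: acc |= 16<<0 -> completed=0 acc=16 shift=7
byte[1]=0xAA cont=1 payload=0x2A: acc |= 42<<7 -> completed=0 acc=5392 shift=14
byte[2]=0x3D cont=0 payload=0x3D: varint #1 complete (value=1004816); reset -> completed=1 acc=0 shift=0
byte[3]=0xC7 cont=1 payload=0x47: acc |= 71<<0 -> completed=1 acc=71 shift=7

Answer: 1 71 7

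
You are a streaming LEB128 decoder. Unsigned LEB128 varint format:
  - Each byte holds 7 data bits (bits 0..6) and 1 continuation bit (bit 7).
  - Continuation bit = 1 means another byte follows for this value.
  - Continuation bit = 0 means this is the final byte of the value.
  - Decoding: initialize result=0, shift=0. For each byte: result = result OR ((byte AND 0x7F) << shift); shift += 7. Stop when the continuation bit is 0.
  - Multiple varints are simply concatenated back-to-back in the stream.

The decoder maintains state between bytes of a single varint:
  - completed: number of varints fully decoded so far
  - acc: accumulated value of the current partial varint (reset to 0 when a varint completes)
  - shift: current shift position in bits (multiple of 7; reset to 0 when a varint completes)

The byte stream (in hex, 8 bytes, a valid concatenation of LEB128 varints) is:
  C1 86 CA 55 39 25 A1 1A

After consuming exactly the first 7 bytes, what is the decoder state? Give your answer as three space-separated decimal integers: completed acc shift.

byte[0]=0xC1 cont=1 payload=0x41: acc |= 65<<0 -> completed=0 acc=65 shift=7
byte[1]=0x86 cont=1 payload=0x06: acc |= 6<<7 -> completed=0 acc=833 shift=14
byte[2]=0xCA cont=1 payload=0x4A: acc |= 74<<14 -> completed=0 acc=1213249 shift=21
byte[3]=0x55 cont=0 payload=0x55: varint #1 complete (value=179471169); reset -> completed=1 acc=0 shift=0
byte[4]=0x39 cont=0 payload=0x39: varint #2 complete (value=57); reset -> completed=2 acc=0 shift=0
byte[5]=0x25 cont=0 payload=0x25: varint #3 complete (value=37); reset -> completed=3 acc=0 shift=0
byte[6]=0xA1 cont=1 payload=0x21: acc |= 33<<0 -> completed=3 acc=33 shift=7

Answer: 3 33 7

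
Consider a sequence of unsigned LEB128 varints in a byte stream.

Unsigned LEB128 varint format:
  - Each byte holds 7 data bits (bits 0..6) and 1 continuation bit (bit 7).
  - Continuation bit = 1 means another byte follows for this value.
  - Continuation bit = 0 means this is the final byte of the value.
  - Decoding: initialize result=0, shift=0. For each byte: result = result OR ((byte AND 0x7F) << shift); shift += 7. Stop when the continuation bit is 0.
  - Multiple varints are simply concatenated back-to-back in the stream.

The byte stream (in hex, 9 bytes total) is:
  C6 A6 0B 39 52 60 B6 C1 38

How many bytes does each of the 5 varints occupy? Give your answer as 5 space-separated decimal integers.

Answer: 3 1 1 1 3

Derivation:
  byte[0]=0xC6 cont=1 payload=0x46=70: acc |= 70<<0 -> acc=70 shift=7
  byte[1]=0xA6 cont=1 payload=0x26=38: acc |= 38<<7 -> acc=4934 shift=14
  byte[2]=0x0B cont=0 payload=0x0B=11: acc |= 11<<14 -> acc=185158 shift=21 [end]
Varint 1: bytes[0:3] = C6 A6 0B -> value 185158 (3 byte(s))
  byte[3]=0x39 cont=0 payload=0x39=57: acc |= 57<<0 -> acc=57 shift=7 [end]
Varint 2: bytes[3:4] = 39 -> value 57 (1 byte(s))
  byte[4]=0x52 cont=0 payload=0x52=82: acc |= 82<<0 -> acc=82 shift=7 [end]
Varint 3: bytes[4:5] = 52 -> value 82 (1 byte(s))
  byte[5]=0x60 cont=0 payload=0x60=96: acc |= 96<<0 -> acc=96 shift=7 [end]
Varint 4: bytes[5:6] = 60 -> value 96 (1 byte(s))
  byte[6]=0xB6 cont=1 payload=0x36=54: acc |= 54<<0 -> acc=54 shift=7
  byte[7]=0xC1 cont=1 payload=0x41=65: acc |= 65<<7 -> acc=8374 shift=14
  byte[8]=0x38 cont=0 payload=0x38=56: acc |= 56<<14 -> acc=925878 shift=21 [end]
Varint 5: bytes[6:9] = B6 C1 38 -> value 925878 (3 byte(s))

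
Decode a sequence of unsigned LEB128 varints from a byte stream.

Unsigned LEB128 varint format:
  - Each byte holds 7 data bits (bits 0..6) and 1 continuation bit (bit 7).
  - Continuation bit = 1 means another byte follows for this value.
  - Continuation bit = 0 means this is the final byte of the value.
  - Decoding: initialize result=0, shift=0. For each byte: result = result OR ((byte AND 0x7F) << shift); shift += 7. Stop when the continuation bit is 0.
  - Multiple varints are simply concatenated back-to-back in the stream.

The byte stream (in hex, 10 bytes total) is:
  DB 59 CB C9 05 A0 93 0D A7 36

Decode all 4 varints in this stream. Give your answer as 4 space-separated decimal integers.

  byte[0]=0xDB cont=1 payload=0x5B=91: acc |= 91<<0 -> acc=91 shift=7
  byte[1]=0x59 cont=0 payload=0x59=89: acc |= 89<<7 -> acc=11483 shift=14 [end]
Varint 1: bytes[0:2] = DB 59 -> value 11483 (2 byte(s))
  byte[2]=0xCB cont=1 payload=0x4B=75: acc |= 75<<0 -> acc=75 shift=7
  byte[3]=0xC9 cont=1 payload=0x49=73: acc |= 73<<7 -> acc=9419 shift=14
  byte[4]=0x05 cont=0 payload=0x05=5: acc |= 5<<14 -> acc=91339 shift=21 [end]
Varint 2: bytes[2:5] = CB C9 05 -> value 91339 (3 byte(s))
  byte[5]=0xA0 cont=1 payload=0x20=32: acc |= 32<<0 -> acc=32 shift=7
  byte[6]=0x93 cont=1 payload=0x13=19: acc |= 19<<7 -> acc=2464 shift=14
  byte[7]=0x0D cont=0 payload=0x0D=13: acc |= 13<<14 -> acc=215456 shift=21 [end]
Varint 3: bytes[5:8] = A0 93 0D -> value 215456 (3 byte(s))
  byte[8]=0xA7 cont=1 payload=0x27=39: acc |= 39<<0 -> acc=39 shift=7
  byte[9]=0x36 cont=0 payload=0x36=54: acc |= 54<<7 -> acc=6951 shift=14 [end]
Varint 4: bytes[8:10] = A7 36 -> value 6951 (2 byte(s))

Answer: 11483 91339 215456 6951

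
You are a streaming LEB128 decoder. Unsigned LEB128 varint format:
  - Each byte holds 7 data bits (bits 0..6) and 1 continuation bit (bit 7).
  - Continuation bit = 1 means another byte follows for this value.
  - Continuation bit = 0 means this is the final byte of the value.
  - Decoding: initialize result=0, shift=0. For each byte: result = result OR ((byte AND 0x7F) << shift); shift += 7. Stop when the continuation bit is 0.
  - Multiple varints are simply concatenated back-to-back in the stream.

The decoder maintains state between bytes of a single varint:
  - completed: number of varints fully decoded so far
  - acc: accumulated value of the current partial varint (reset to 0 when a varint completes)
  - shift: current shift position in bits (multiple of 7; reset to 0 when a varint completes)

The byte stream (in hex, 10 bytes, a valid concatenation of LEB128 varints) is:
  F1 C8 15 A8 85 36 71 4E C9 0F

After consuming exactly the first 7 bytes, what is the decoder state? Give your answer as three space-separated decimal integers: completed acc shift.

byte[0]=0xF1 cont=1 payload=0x71: acc |= 113<<0 -> completed=0 acc=113 shift=7
byte[1]=0xC8 cont=1 payload=0x48: acc |= 72<<7 -> completed=0 acc=9329 shift=14
byte[2]=0x15 cont=0 payload=0x15: varint #1 complete (value=353393); reset -> completed=1 acc=0 shift=0
byte[3]=0xA8 cont=1 payload=0x28: acc |= 40<<0 -> completed=1 acc=40 shift=7
byte[4]=0x85 cont=1 payload=0x05: acc |= 5<<7 -> completed=1 acc=680 shift=14
byte[5]=0x36 cont=0 payload=0x36: varint #2 complete (value=885416); reset -> completed=2 acc=0 shift=0
byte[6]=0x71 cont=0 payload=0x71: varint #3 complete (value=113); reset -> completed=3 acc=0 shift=0

Answer: 3 0 0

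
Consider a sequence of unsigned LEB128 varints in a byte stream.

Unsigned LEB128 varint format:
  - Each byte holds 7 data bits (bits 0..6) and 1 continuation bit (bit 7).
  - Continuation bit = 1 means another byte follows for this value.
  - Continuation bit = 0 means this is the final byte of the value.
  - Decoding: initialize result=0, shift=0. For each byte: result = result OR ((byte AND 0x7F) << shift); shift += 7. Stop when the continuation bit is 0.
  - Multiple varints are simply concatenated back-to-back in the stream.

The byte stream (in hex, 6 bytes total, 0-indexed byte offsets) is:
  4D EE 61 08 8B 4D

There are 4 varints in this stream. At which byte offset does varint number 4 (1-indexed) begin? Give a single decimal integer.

  byte[0]=0x4D cont=0 payload=0x4D=77: acc |= 77<<0 -> acc=77 shift=7 [end]
Varint 1: bytes[0:1] = 4D -> value 77 (1 byte(s))
  byte[1]=0xEE cont=1 payload=0x6E=110: acc |= 110<<0 -> acc=110 shift=7
  byte[2]=0x61 cont=0 payload=0x61=97: acc |= 97<<7 -> acc=12526 shift=14 [end]
Varint 2: bytes[1:3] = EE 61 -> value 12526 (2 byte(s))
  byte[3]=0x08 cont=0 payload=0x08=8: acc |= 8<<0 -> acc=8 shift=7 [end]
Varint 3: bytes[3:4] = 08 -> value 8 (1 byte(s))
  byte[4]=0x8B cont=1 payload=0x0B=11: acc |= 11<<0 -> acc=11 shift=7
  byte[5]=0x4D cont=0 payload=0x4D=77: acc |= 77<<7 -> acc=9867 shift=14 [end]
Varint 4: bytes[4:6] = 8B 4D -> value 9867 (2 byte(s))

Answer: 4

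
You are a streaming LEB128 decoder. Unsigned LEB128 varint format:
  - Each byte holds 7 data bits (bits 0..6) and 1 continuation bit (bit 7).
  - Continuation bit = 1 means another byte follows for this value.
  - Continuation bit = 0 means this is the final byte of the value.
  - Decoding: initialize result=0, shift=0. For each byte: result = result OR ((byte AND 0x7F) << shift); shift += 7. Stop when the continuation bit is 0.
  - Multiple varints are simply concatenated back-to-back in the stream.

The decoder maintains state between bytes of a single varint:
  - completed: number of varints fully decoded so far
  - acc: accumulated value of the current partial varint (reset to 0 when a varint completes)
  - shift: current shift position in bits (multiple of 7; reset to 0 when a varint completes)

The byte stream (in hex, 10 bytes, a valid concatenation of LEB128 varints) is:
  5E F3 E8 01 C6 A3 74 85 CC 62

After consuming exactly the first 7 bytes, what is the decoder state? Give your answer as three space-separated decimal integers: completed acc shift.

byte[0]=0x5E cont=0 payload=0x5E: varint #1 complete (value=94); reset -> completed=1 acc=0 shift=0
byte[1]=0xF3 cont=1 payload=0x73: acc |= 115<<0 -> completed=1 acc=115 shift=7
byte[2]=0xE8 cont=1 payload=0x68: acc |= 104<<7 -> completed=1 acc=13427 shift=14
byte[3]=0x01 cont=0 payload=0x01: varint #2 complete (value=29811); reset -> completed=2 acc=0 shift=0
byte[4]=0xC6 cont=1 payload=0x46: acc |= 70<<0 -> completed=2 acc=70 shift=7
byte[5]=0xA3 cont=1 payload=0x23: acc |= 35<<7 -> completed=2 acc=4550 shift=14
byte[6]=0x74 cont=0 payload=0x74: varint #3 complete (value=1905094); reset -> completed=3 acc=0 shift=0

Answer: 3 0 0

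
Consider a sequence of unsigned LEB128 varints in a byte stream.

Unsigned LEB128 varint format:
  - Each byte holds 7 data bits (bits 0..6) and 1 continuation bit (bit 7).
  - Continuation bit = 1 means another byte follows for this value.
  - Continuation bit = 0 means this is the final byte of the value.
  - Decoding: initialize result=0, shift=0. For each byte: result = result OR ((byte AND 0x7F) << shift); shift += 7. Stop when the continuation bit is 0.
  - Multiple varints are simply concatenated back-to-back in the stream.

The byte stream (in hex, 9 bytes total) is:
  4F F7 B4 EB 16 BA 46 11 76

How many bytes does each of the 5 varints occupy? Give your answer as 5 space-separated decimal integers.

  byte[0]=0x4F cont=0 payload=0x4F=79: acc |= 79<<0 -> acc=79 shift=7 [end]
Varint 1: bytes[0:1] = 4F -> value 79 (1 byte(s))
  byte[1]=0xF7 cont=1 payload=0x77=119: acc |= 119<<0 -> acc=119 shift=7
  byte[2]=0xB4 cont=1 payload=0x34=52: acc |= 52<<7 -> acc=6775 shift=14
  byte[3]=0xEB cont=1 payload=0x6B=107: acc |= 107<<14 -> acc=1759863 shift=21
  byte[4]=0x16 cont=0 payload=0x16=22: acc |= 22<<21 -> acc=47897207 shift=28 [end]
Varint 2: bytes[1:5] = F7 B4 EB 16 -> value 47897207 (4 byte(s))
  byte[5]=0xBA cont=1 payload=0x3A=58: acc |= 58<<0 -> acc=58 shift=7
  byte[6]=0x46 cont=0 payload=0x46=70: acc |= 70<<7 -> acc=9018 shift=14 [end]
Varint 3: bytes[5:7] = BA 46 -> value 9018 (2 byte(s))
  byte[7]=0x11 cont=0 payload=0x11=17: acc |= 17<<0 -> acc=17 shift=7 [end]
Varint 4: bytes[7:8] = 11 -> value 17 (1 byte(s))
  byte[8]=0x76 cont=0 payload=0x76=118: acc |= 118<<0 -> acc=118 shift=7 [end]
Varint 5: bytes[8:9] = 76 -> value 118 (1 byte(s))

Answer: 1 4 2 1 1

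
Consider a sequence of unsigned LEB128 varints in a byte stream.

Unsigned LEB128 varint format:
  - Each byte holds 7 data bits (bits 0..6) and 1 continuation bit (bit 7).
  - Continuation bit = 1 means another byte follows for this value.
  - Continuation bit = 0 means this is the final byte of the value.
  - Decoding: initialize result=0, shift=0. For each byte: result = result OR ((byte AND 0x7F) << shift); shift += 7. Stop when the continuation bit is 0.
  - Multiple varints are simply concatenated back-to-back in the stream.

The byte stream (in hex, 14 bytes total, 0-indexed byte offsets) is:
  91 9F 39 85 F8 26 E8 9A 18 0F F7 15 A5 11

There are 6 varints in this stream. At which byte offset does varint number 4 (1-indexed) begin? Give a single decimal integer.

  byte[0]=0x91 cont=1 payload=0x11=17: acc |= 17<<0 -> acc=17 shift=7
  byte[1]=0x9F cont=1 payload=0x1F=31: acc |= 31<<7 -> acc=3985 shift=14
  byte[2]=0x39 cont=0 payload=0x39=57: acc |= 57<<14 -> acc=937873 shift=21 [end]
Varint 1: bytes[0:3] = 91 9F 39 -> value 937873 (3 byte(s))
  byte[3]=0x85 cont=1 payload=0x05=5: acc |= 5<<0 -> acc=5 shift=7
  byte[4]=0xF8 cont=1 payload=0x78=120: acc |= 120<<7 -> acc=15365 shift=14
  byte[5]=0x26 cont=0 payload=0x26=38: acc |= 38<<14 -> acc=637957 shift=21 [end]
Varint 2: bytes[3:6] = 85 F8 26 -> value 637957 (3 byte(s))
  byte[6]=0xE8 cont=1 payload=0x68=104: acc |= 104<<0 -> acc=104 shift=7
  byte[7]=0x9A cont=1 payload=0x1A=26: acc |= 26<<7 -> acc=3432 shift=14
  byte[8]=0x18 cont=0 payload=0x18=24: acc |= 24<<14 -> acc=396648 shift=21 [end]
Varint 3: bytes[6:9] = E8 9A 18 -> value 396648 (3 byte(s))
  byte[9]=0x0F cont=0 payload=0x0F=15: acc |= 15<<0 -> acc=15 shift=7 [end]
Varint 4: bytes[9:10] = 0F -> value 15 (1 byte(s))
  byte[10]=0xF7 cont=1 payload=0x77=119: acc |= 119<<0 -> acc=119 shift=7
  byte[11]=0x15 cont=0 payload=0x15=21: acc |= 21<<7 -> acc=2807 shift=14 [end]
Varint 5: bytes[10:12] = F7 15 -> value 2807 (2 byte(s))
  byte[12]=0xA5 cont=1 payload=0x25=37: acc |= 37<<0 -> acc=37 shift=7
  byte[13]=0x11 cont=0 payload=0x11=17: acc |= 17<<7 -> acc=2213 shift=14 [end]
Varint 6: bytes[12:14] = A5 11 -> value 2213 (2 byte(s))

Answer: 9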